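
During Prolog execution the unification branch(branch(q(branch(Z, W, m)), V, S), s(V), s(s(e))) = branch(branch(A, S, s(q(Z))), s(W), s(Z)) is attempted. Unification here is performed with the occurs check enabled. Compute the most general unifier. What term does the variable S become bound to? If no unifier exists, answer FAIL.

Decompose branch/3: branch(q(branch(Z, W, m)), V, S) = branch(A, S, s(q(Z))),  s(V) = s(W),  s(s(e)) = s(Z).
Decompose branch/3: q(branch(Z, W, m)) = A,  V = S,  S = s(q(Z)).
Bind A := q(branch(Z, W, m)); no other remaining equation mentions A.
Bind V := S; substituting into the one remaining equation that mentions V gives: s(S) = s(W).
Bind S := s(q(Z)); substituting into the one remaining equation that mentions S gives: s(s(q(Z))) = s(W). Substituting into the earlier binding gives V := s(q(Z)).
Decompose s/1: s(q(Z)) = W.
Bind W := s(q(Z)); no other remaining equation mentions W. Substituting into the earlier binding gives A := q(branch(Z, s(q(Z)), m)).
Decompose s/1: s(e) = Z.
Bind Z := s(e). Substituting into the earlier bindings gives A := q(branch(s(e), s(q(s(e))), m)), V := s(q(s(e))), S := s(q(s(e))), W := s(q(s(e))).
MGU = { A -> q(branch(s(e), s(q(s(e))), m)), V -> s(q(s(e))), S -> s(q(s(e))), W -> s(q(s(e))), Z -> s(e) }, so S -> s(q(s(e))).

s(q(s(e)))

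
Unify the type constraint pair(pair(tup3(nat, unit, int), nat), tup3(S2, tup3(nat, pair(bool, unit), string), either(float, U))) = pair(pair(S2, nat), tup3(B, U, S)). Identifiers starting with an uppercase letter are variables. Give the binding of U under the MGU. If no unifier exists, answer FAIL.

Decompose pair/2: pair(tup3(nat, unit, int), nat) = pair(S2, nat),  tup3(S2, tup3(nat, pair(bool, unit), string), either(float, U)) = tup3(B, U, S).
Decompose pair/2: tup3(nat, unit, int) = S2,  nat = nat.
Bind S2 := tup3(nat, unit, int); substituting into the one remaining equation that mentions S2 gives: tup3(tup3(nat, unit, int), tup3(nat, pair(bool, unit), string), either(float, U)) = tup3(B, U, S).
Delete trivial equation nat = nat.
Decompose tup3/3: tup3(nat, unit, int) = B,  tup3(nat, pair(bool, unit), string) = U,  either(float, U) = S.
Bind B := tup3(nat, unit, int); no other remaining equation mentions B.
Bind U := tup3(nat, pair(bool, unit), string); substituting into the remaining equation gives: either(float, tup3(nat, pair(bool, unit), string)) = S.
Bind S := either(float, tup3(nat, pair(bool, unit), string)).
MGU = { S2 ↦ tup3(nat, unit, int), B ↦ tup3(nat, unit, int), U ↦ tup3(nat, pair(bool, unit), string), S ↦ either(float, tup3(nat, pair(bool, unit), string)) }, so U ↦ tup3(nat, pair(bool, unit), string).

tup3(nat, pair(bool, unit), string)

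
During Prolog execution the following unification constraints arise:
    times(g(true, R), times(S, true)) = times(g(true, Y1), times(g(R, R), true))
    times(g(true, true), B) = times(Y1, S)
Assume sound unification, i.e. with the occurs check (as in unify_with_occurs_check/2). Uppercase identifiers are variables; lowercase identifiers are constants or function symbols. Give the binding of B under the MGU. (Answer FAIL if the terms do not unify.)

g(g(true, true), g(true, true))

Decompose times/2: g(true, R) = g(true, Y1),  times(S, true) = times(g(R, R), true).
Decompose g/2: true = true,  R = Y1.
Delete trivial equation true = true.
Bind R := Y1; substituting into the one remaining equation that mentions R gives: times(S, true) = times(g(Y1, Y1), true).
Decompose times/2: S = g(Y1, Y1),  true = true.
Bind S := g(Y1, Y1); substituting into the one remaining equation that mentions S gives: times(g(true, true), B) = times(Y1, g(Y1, Y1)).
Delete trivial equation true = true.
Decompose times/2: g(true, true) = Y1,  B = g(Y1, Y1).
Bind Y1 := g(true, true); substituting into the remaining equation gives: B = g(g(true, true), g(true, true)). Substituting into the earlier bindings gives R := g(true, true), S := g(g(true, true), g(true, true)).
Bind B := g(g(true, true), g(true, true)).
MGU = { R -> g(true, true), S -> g(g(true, true), g(true, true)), Y1 -> g(true, true), B -> g(g(true, true), g(true, true)) }, so B -> g(g(true, true), g(true, true)).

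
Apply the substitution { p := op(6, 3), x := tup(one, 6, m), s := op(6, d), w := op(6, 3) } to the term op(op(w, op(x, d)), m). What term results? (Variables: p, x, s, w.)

op(op(op(6, 3), op(tup(one, 6, m), d)), m)

Replace each occurrence of x with tup(one, 6, m).
Replace each occurrence of w with op(6, 3).
Result: op(op(op(6, 3), op(tup(one, 6, m), d)), m).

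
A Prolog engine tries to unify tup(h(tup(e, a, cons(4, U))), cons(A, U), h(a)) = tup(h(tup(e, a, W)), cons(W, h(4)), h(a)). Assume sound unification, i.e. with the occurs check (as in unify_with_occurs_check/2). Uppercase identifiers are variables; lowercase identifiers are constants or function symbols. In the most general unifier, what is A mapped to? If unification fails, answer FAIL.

cons(4, h(4))

Decompose tup/3: h(tup(e, a, cons(4, U))) = h(tup(e, a, W)),  cons(A, U) = cons(W, h(4)),  h(a) = h(a).
Decompose h/1: tup(e, a, cons(4, U)) = tup(e, a, W).
Decompose tup/3: e = e,  a = a,  cons(4, U) = W.
Delete trivial equation e = e.
Delete trivial equation a = a.
Bind W := cons(4, U); substituting into the one remaining equation that mentions W gives: cons(A, U) = cons(cons(4, U), h(4)).
Decompose cons/2: A = cons(4, U),  U = h(4).
Bind A := cons(4, U); no other remaining equation mentions A.
Bind U := h(4); no other remaining equation mentions U. Substituting into the earlier bindings gives W := cons(4, h(4)), A := cons(4, h(4)).
Delete trivial equation h(a) = h(a).
MGU = { W ↦ cons(4, h(4)), A ↦ cons(4, h(4)), U ↦ h(4) }, so A ↦ cons(4, h(4)).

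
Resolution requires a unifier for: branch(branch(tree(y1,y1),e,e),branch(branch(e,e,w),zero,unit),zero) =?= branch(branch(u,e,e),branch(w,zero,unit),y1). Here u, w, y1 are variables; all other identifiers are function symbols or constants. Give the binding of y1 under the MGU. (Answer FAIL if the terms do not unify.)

Decompose branch/3: branch(tree(y1,y1),e,e) =?= branch(u,e,e),  branch(branch(e,e,w),zero,unit) =?= branch(w,zero,unit),  zero =?= y1.
Decompose branch/3: tree(y1,y1) =?= u,  e =?= e,  e =?= e.
Bind u := tree(y1,y1); no other remaining equation mentions u.
Delete trivial equation e =?= e.
Delete trivial equation e =?= e.
Decompose branch/3: branch(e,e,w) =?= w,  zero =?= zero,  unit =?= unit.
Occurs check fails: w occurs in branch(e,e,w); the equation w =?= branch(e,e,w) has no finite solution.

FAIL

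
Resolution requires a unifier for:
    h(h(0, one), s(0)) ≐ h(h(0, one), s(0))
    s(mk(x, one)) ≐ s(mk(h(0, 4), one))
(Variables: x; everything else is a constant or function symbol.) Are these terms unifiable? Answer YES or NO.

YES

Delete trivial equation h(h(0, one), s(0)) ≐ h(h(0, one), s(0)).
Decompose s/1: mk(x, one) ≐ mk(h(0, 4), one).
Decompose mk/2: x ≐ h(0, 4),  one ≐ one.
Bind x := h(0, 4); no other remaining equation mentions x.
Delete trivial equation one ≐ one.
No equations remain and no clash or occurs-check failure arose, so a unifier exists.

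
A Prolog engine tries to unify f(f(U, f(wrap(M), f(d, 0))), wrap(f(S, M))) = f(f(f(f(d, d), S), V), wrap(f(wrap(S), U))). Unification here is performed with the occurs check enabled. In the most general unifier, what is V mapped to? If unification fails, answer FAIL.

FAIL

Decompose f/2: f(U, f(wrap(M), f(d, 0))) = f(f(f(d, d), S), V),  wrap(f(S, M)) = wrap(f(wrap(S), U)).
Decompose f/2: U = f(f(d, d), S),  f(wrap(M), f(d, 0)) = V.
Bind U := f(f(d, d), S); substituting into the one remaining equation that mentions U gives: wrap(f(S, M)) = wrap(f(wrap(S), f(f(d, d), S))).
Bind V := f(wrap(M), f(d, 0)); no other remaining equation mentions V.
Decompose wrap/1: f(S, M) = f(wrap(S), f(f(d, d), S)).
Decompose f/2: S = wrap(S),  M = f(f(d, d), S).
Occurs check fails: S occurs in wrap(S); the equation S = wrap(S) has no finite solution.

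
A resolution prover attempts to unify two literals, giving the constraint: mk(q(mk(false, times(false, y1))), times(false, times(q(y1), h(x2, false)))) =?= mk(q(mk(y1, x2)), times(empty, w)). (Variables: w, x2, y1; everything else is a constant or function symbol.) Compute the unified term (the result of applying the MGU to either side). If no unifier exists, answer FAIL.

Decompose mk/2: q(mk(false, times(false, y1))) =?= q(mk(y1, x2)),  times(false, times(q(y1), h(x2, false))) =?= times(empty, w).
Decompose q/1: mk(false, times(false, y1)) =?= mk(y1, x2).
Decompose mk/2: false =?= y1,  times(false, y1) =?= x2.
Bind y1 := false; substituting into the remaining equations gives: times(false, false) =?= x2,  times(false, times(q(false), h(x2, false))) =?= times(empty, w).
Bind x2 := times(false, false); substituting into the remaining equation gives: times(false, times(q(false), h(times(false, false), false))) =?= times(empty, w).
Decompose times/2: false =?= empty,  times(q(false), h(times(false, false), false)) =?= w.
Clash: constants false and empty differ; no unifier exists.

FAIL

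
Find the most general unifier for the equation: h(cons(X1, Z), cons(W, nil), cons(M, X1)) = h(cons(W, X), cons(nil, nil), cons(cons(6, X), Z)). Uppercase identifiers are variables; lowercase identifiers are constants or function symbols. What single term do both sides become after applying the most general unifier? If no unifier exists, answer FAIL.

Decompose h/3: cons(X1, Z) = cons(W, X),  cons(W, nil) = cons(nil, nil),  cons(M, X1) = cons(cons(6, X), Z).
Decompose cons/2: X1 = W,  Z = X.
Bind X1 := W; substituting into the one remaining equation that mentions X1 gives: cons(M, W) = cons(cons(6, X), Z).
Bind Z := X; substituting into the one remaining equation that mentions Z gives: cons(M, W) = cons(cons(6, X), X).
Decompose cons/2: W = nil,  nil = nil.
Bind W := nil; substituting into the one remaining equation that mentions W gives: cons(M, nil) = cons(cons(6, X), X). Substituting into the earlier binding gives X1 := nil.
Delete trivial equation nil = nil.
Decompose cons/2: M = cons(6, X),  nil = X.
Bind M := cons(6, X); no other remaining equation mentions M.
Bind X := nil. Substituting into the earlier bindings gives Z := nil, M := cons(6, nil).
Applying the MGU to either side gives h(cons(nil, nil), cons(nil, nil), cons(cons(6, nil), nil)).

h(cons(nil, nil), cons(nil, nil), cons(cons(6, nil), nil))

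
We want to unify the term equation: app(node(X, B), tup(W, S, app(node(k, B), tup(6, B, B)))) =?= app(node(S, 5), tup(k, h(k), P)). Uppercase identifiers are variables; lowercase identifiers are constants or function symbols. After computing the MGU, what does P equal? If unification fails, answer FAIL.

app(node(k, 5), tup(6, 5, 5))

Decompose app/2: node(X, B) =?= node(S, 5),  tup(W, S, app(node(k, B), tup(6, B, B))) =?= tup(k, h(k), P).
Decompose node/2: X =?= S,  B =?= 5.
Bind X := S; no other remaining equation mentions X.
Bind B := 5; substituting into the remaining equation gives: tup(W, S, app(node(k, 5), tup(6, 5, 5))) =?= tup(k, h(k), P).
Decompose tup/3: W =?= k,  S =?= h(k),  app(node(k, 5), tup(6, 5, 5)) =?= P.
Bind W := k; no other remaining equation mentions W.
Bind S := h(k); no other remaining equation mentions S. Substituting into the earlier binding gives X := h(k).
Bind P := app(node(k, 5), tup(6, 5, 5)).
MGU = { X -> h(k), B -> 5, W -> k, S -> h(k), P -> app(node(k, 5), tup(6, 5, 5)) }, so P -> app(node(k, 5), tup(6, 5, 5)).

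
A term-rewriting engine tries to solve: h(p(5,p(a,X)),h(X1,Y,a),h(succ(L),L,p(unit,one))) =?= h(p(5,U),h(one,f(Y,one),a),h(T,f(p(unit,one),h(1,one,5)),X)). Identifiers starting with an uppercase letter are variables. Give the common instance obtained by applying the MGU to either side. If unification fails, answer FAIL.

FAIL

Decompose h/3: p(5,p(a,X)) =?= p(5,U),  h(X1,Y,a) =?= h(one,f(Y,one),a),  h(succ(L),L,p(unit,one)) =?= h(T,f(p(unit,one),h(1,one,5)),X).
Decompose p/2: 5 =?= 5,  p(a,X) =?= U.
Delete trivial equation 5 =?= 5.
Bind U := p(a,X); no other remaining equation mentions U.
Decompose h/3: X1 =?= one,  Y =?= f(Y,one),  a =?= a.
Bind X1 := one; no other remaining equation mentions X1.
Occurs check fails: Y occurs in f(Y,one); the equation Y =?= f(Y,one) has no finite solution.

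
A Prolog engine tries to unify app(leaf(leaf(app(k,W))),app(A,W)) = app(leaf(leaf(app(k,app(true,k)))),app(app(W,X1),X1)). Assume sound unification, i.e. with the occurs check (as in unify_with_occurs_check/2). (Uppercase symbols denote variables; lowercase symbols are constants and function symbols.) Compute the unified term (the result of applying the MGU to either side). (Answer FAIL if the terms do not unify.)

app(leaf(leaf(app(k,app(true,k)))),app(app(app(true,k),app(true,k)),app(true,k)))

Decompose app/2: leaf(leaf(app(k,W))) = leaf(leaf(app(k,app(true,k)))),  app(A,W) = app(app(W,X1),X1).
Decompose leaf/1: leaf(app(k,W)) = leaf(app(k,app(true,k))).
Decompose leaf/1: app(k,W) = app(k,app(true,k)).
Decompose app/2: k = k,  W = app(true,k).
Delete trivial equation k = k.
Bind W := app(true,k); substituting into the remaining equation gives: app(A,app(true,k)) = app(app(app(true,k),X1),X1).
Decompose app/2: A = app(app(true,k),X1),  app(true,k) = X1.
Bind A := app(app(true,k),X1); no other remaining equation mentions A.
Bind X1 := app(true,k). Substituting into the earlier binding gives A := app(app(true,k),app(true,k)).
Applying the MGU to either side gives app(leaf(leaf(app(k,app(true,k)))),app(app(app(true,k),app(true,k)),app(true,k))).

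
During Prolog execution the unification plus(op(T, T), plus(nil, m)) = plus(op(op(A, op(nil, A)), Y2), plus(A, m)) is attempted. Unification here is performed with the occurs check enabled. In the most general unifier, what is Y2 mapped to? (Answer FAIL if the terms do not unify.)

Decompose plus/2: op(T, T) = op(op(A, op(nil, A)), Y2),  plus(nil, m) = plus(A, m).
Decompose op/2: T = op(A, op(nil, A)),  T = Y2.
Bind T := op(A, op(nil, A)); substituting into the one remaining equation that mentions T gives: op(A, op(nil, A)) = Y2.
Bind Y2 := op(A, op(nil, A)); no other remaining equation mentions Y2.
Decompose plus/2: nil = A,  m = m.
Bind A := nil; no other remaining equation mentions A. Substituting into the earlier bindings gives T := op(nil, op(nil, nil)), Y2 := op(nil, op(nil, nil)).
Delete trivial equation m = m.
MGU = { T = op(nil, op(nil, nil)), Y2 = op(nil, op(nil, nil)), A = nil }, so Y2 = op(nil, op(nil, nil)).

op(nil, op(nil, nil))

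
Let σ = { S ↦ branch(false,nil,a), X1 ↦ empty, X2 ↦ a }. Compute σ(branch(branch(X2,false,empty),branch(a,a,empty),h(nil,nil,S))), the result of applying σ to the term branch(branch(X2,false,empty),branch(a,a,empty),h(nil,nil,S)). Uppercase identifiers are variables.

Replace each occurrence of S with branch(false,nil,a).
Replace each occurrence of X2 with a.
Result: branch(branch(a,false,empty),branch(a,a,empty),h(nil,nil,branch(false,nil,a))).

branch(branch(a,false,empty),branch(a,a,empty),h(nil,nil,branch(false,nil,a)))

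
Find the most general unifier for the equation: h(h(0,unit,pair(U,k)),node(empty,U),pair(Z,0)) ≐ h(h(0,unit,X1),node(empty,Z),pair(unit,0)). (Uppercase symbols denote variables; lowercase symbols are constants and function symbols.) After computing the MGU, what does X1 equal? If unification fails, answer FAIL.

pair(unit,k)

Decompose h/3: h(0,unit,pair(U,k)) ≐ h(0,unit,X1),  node(empty,U) ≐ node(empty,Z),  pair(Z,0) ≐ pair(unit,0).
Decompose h/3: 0 ≐ 0,  unit ≐ unit,  pair(U,k) ≐ X1.
Delete trivial equation 0 ≐ 0.
Delete trivial equation unit ≐ unit.
Bind X1 := pair(U,k); no other remaining equation mentions X1.
Decompose node/2: empty ≐ empty,  U ≐ Z.
Delete trivial equation empty ≐ empty.
Bind U := Z; no other remaining equation mentions U. Substituting into the earlier binding gives X1 := pair(Z,k).
Decompose pair/2: Z ≐ unit,  0 ≐ 0.
Bind Z := unit; no other remaining equation mentions Z. Substituting into the earlier bindings gives X1 := pair(unit,k), U := unit.
Delete trivial equation 0 ≐ 0.
MGU = { X1 ↦ pair(unit,k), U ↦ unit, Z ↦ unit }, so X1 ↦ pair(unit,k).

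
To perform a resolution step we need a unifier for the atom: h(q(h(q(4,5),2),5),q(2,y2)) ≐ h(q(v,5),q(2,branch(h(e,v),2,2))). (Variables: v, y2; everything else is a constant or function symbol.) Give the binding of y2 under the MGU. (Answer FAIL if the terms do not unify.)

branch(h(e,h(q(4,5),2)),2,2)

Decompose h/2: q(h(q(4,5),2),5) ≐ q(v,5),  q(2,y2) ≐ q(2,branch(h(e,v),2,2)).
Decompose q/2: h(q(4,5),2) ≐ v,  5 ≐ 5.
Bind v := h(q(4,5),2); substituting into the one remaining equation that mentions v gives: q(2,y2) ≐ q(2,branch(h(e,h(q(4,5),2)),2,2)).
Delete trivial equation 5 ≐ 5.
Decompose q/2: 2 ≐ 2,  y2 ≐ branch(h(e,h(q(4,5),2)),2,2).
Delete trivial equation 2 ≐ 2.
Bind y2 := branch(h(e,h(q(4,5),2)),2,2).
MGU = { v := h(q(4,5),2), y2 := branch(h(e,h(q(4,5),2)),2,2) }, so y2 := branch(h(e,h(q(4,5),2)),2,2).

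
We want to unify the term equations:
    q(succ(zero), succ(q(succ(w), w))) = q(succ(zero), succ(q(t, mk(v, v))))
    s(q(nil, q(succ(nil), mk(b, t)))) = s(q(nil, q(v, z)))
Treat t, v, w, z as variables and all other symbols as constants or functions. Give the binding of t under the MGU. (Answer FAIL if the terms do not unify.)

Decompose q/2: succ(zero) = succ(zero),  succ(q(succ(w), w)) = succ(q(t, mk(v, v))).
Delete trivial equation succ(zero) = succ(zero).
Decompose succ/1: q(succ(w), w) = q(t, mk(v, v)).
Decompose q/2: succ(w) = t,  w = mk(v, v).
Bind t := succ(w); substituting into the one remaining equation that mentions t gives: s(q(nil, q(succ(nil), mk(b, succ(w))))) = s(q(nil, q(v, z))).
Bind w := mk(v, v); substituting into the remaining equation gives: s(q(nil, q(succ(nil), mk(b, succ(mk(v, v)))))) = s(q(nil, q(v, z))). Substituting into the earlier binding gives t := succ(mk(v, v)).
Decompose s/1: q(nil, q(succ(nil), mk(b, succ(mk(v, v))))) = q(nil, q(v, z)).
Decompose q/2: nil = nil,  q(succ(nil), mk(b, succ(mk(v, v)))) = q(v, z).
Delete trivial equation nil = nil.
Decompose q/2: succ(nil) = v,  mk(b, succ(mk(v, v))) = z.
Bind v := succ(nil); substituting into the remaining equation gives: mk(b, succ(mk(succ(nil), succ(nil)))) = z. Substituting into the earlier bindings gives t := succ(mk(succ(nil), succ(nil))), w := mk(succ(nil), succ(nil)).
Bind z := mk(b, succ(mk(succ(nil), succ(nil)))).
MGU = { t := succ(mk(succ(nil), succ(nil))), w := mk(succ(nil), succ(nil)), v := succ(nil), z := mk(b, succ(mk(succ(nil), succ(nil)))) }, so t := succ(mk(succ(nil), succ(nil))).

succ(mk(succ(nil), succ(nil)))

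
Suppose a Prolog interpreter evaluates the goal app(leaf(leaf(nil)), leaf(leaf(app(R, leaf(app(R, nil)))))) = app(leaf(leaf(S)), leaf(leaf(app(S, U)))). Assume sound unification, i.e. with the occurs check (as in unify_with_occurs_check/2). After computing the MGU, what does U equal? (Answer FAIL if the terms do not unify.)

Decompose app/2: leaf(leaf(nil)) = leaf(leaf(S)),  leaf(leaf(app(R, leaf(app(R, nil))))) = leaf(leaf(app(S, U))).
Decompose leaf/1: leaf(nil) = leaf(S).
Decompose leaf/1: nil = S.
Bind S := nil; substituting into the remaining equation gives: leaf(leaf(app(R, leaf(app(R, nil))))) = leaf(leaf(app(nil, U))).
Decompose leaf/1: leaf(app(R, leaf(app(R, nil)))) = leaf(app(nil, U)).
Decompose leaf/1: app(R, leaf(app(R, nil))) = app(nil, U).
Decompose app/2: R = nil,  leaf(app(R, nil)) = U.
Bind R := nil; substituting into the remaining equation gives: leaf(app(nil, nil)) = U.
Bind U := leaf(app(nil, nil)).
MGU = { S ↦ nil, R ↦ nil, U ↦ leaf(app(nil, nil)) }, so U ↦ leaf(app(nil, nil)).

leaf(app(nil, nil))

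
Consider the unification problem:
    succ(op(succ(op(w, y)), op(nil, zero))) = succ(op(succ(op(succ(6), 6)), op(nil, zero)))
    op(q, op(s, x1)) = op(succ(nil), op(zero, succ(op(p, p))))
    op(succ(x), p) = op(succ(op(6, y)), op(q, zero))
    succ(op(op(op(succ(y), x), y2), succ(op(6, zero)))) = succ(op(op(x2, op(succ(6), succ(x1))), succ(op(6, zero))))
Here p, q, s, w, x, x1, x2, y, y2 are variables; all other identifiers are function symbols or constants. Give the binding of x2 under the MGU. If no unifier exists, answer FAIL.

Decompose succ/1: op(succ(op(w, y)), op(nil, zero)) = op(succ(op(succ(6), 6)), op(nil, zero)).
Decompose op/2: succ(op(w, y)) = succ(op(succ(6), 6)),  op(nil, zero) = op(nil, zero).
Decompose succ/1: op(w, y) = op(succ(6), 6).
Decompose op/2: w = succ(6),  y = 6.
Bind w := succ(6); no other remaining equation mentions w.
Bind y := 6; substituting into the 2 remaining equations that mention y gives: op(succ(x), p) = op(succ(op(6, 6)), op(q, zero)),  succ(op(op(op(succ(6), x), y2), succ(op(6, zero)))) = succ(op(op(x2, op(succ(6), succ(x1))), succ(op(6, zero)))).
Delete trivial equation op(nil, zero) = op(nil, zero).
Decompose op/2: q = succ(nil),  op(s, x1) = op(zero, succ(op(p, p))).
Bind q := succ(nil); substituting into the one remaining equation that mentions q gives: op(succ(x), p) = op(succ(op(6, 6)), op(succ(nil), zero)).
Decompose op/2: s = zero,  x1 = succ(op(p, p)).
Bind s := zero; no other remaining equation mentions s.
Bind x1 := succ(op(p, p)); substituting into the one remaining equation that mentions x1 gives: succ(op(op(op(succ(6), x), y2), succ(op(6, zero)))) = succ(op(op(x2, op(succ(6), succ(succ(op(p, p))))), succ(op(6, zero)))).
Decompose op/2: succ(x) = succ(op(6, 6)),  p = op(succ(nil), zero).
Decompose succ/1: x = op(6, 6).
Bind x := op(6, 6); substituting into the one remaining equation that mentions x gives: succ(op(op(op(succ(6), op(6, 6)), y2), succ(op(6, zero)))) = succ(op(op(x2, op(succ(6), succ(succ(op(p, p))))), succ(op(6, zero)))).
Bind p := op(succ(nil), zero); substituting into the remaining equation gives: succ(op(op(op(succ(6), op(6, 6)), y2), succ(op(6, zero)))) = succ(op(op(x2, op(succ(6), succ(succ(op(op(succ(nil), zero), op(succ(nil), zero)))))), succ(op(6, zero)))). Substituting into the earlier binding gives x1 := succ(op(op(succ(nil), zero), op(succ(nil), zero))).
Decompose succ/1: op(op(op(succ(6), op(6, 6)), y2), succ(op(6, zero))) = op(op(x2, op(succ(6), succ(succ(op(op(succ(nil), zero), op(succ(nil), zero)))))), succ(op(6, zero))).
Decompose op/2: op(op(succ(6), op(6, 6)), y2) = op(x2, op(succ(6), succ(succ(op(op(succ(nil), zero), op(succ(nil), zero)))))),  succ(op(6, zero)) = succ(op(6, zero)).
Decompose op/2: op(succ(6), op(6, 6)) = x2,  y2 = op(succ(6), succ(succ(op(op(succ(nil), zero), op(succ(nil), zero))))).
Bind x2 := op(succ(6), op(6, 6)); no other remaining equation mentions x2.
Bind y2 := op(succ(6), succ(succ(op(op(succ(nil), zero), op(succ(nil), zero))))); no other remaining equation mentions y2.
Delete trivial equation succ(op(6, zero)) = succ(op(6, zero)).
MGU = { w -> succ(6), y -> 6, q -> succ(nil), s -> zero, x1 -> succ(op(op(succ(nil), zero), op(succ(nil), zero))), x -> op(6, 6), p -> op(succ(nil), zero), x2 -> op(succ(6), op(6, 6)), y2 -> op(succ(6), succ(succ(op(op(succ(nil), zero), op(succ(nil), zero))))) }, so x2 -> op(succ(6), op(6, 6)).

op(succ(6), op(6, 6))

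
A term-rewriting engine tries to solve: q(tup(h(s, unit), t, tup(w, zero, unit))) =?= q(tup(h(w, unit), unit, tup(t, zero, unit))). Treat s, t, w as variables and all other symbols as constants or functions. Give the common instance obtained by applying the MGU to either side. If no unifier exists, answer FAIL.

Decompose q/1: tup(h(s, unit), t, tup(w, zero, unit)) =?= tup(h(w, unit), unit, tup(t, zero, unit)).
Decompose tup/3: h(s, unit) =?= h(w, unit),  t =?= unit,  tup(w, zero, unit) =?= tup(t, zero, unit).
Decompose h/2: s =?= w,  unit =?= unit.
Bind s := w; no other remaining equation mentions s.
Delete trivial equation unit =?= unit.
Bind t := unit; substituting into the remaining equation gives: tup(w, zero, unit) =?= tup(unit, zero, unit).
Decompose tup/3: w =?= unit,  zero =?= zero,  unit =?= unit.
Bind w := unit; no other remaining equation mentions w. Substituting into the earlier binding gives s := unit.
Delete trivial equation zero =?= zero.
Delete trivial equation unit =?= unit.
Applying the MGU to either side gives q(tup(h(unit, unit), unit, tup(unit, zero, unit))).

q(tup(h(unit, unit), unit, tup(unit, zero, unit)))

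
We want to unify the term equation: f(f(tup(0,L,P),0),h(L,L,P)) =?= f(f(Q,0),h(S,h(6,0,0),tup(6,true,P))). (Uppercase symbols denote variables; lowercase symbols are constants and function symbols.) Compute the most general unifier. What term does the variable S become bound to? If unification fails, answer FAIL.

FAIL

Decompose f/2: f(tup(0,L,P),0) =?= f(Q,0),  h(L,L,P) =?= h(S,h(6,0,0),tup(6,true,P)).
Decompose f/2: tup(0,L,P) =?= Q,  0 =?= 0.
Bind Q := tup(0,L,P); no other remaining equation mentions Q.
Delete trivial equation 0 =?= 0.
Decompose h/3: L =?= S,  L =?= h(6,0,0),  P =?= tup(6,true,P).
Bind L := S; substituting into the one remaining equation that mentions L gives: S =?= h(6,0,0). Substituting into the earlier binding gives Q := tup(0,S,P).
Bind S := h(6,0,0); no other remaining equation mentions S. Substituting into the earlier bindings gives Q := tup(0,h(6,0,0),P), L := h(6,0,0).
Occurs check fails: P occurs in tup(6,true,P); the equation P =?= tup(6,true,P) has no finite solution.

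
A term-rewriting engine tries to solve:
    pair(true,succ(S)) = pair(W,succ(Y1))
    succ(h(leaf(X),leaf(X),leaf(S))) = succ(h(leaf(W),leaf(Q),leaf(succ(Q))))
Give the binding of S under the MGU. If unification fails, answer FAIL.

Decompose pair/2: true = W,  succ(S) = succ(Y1).
Bind W := true; substituting into the one remaining equation that mentions W gives: succ(h(leaf(X),leaf(X),leaf(S))) = succ(h(leaf(true),leaf(Q),leaf(succ(Q)))).
Decompose succ/1: S = Y1.
Bind S := Y1; substituting into the remaining equation gives: succ(h(leaf(X),leaf(X),leaf(Y1))) = succ(h(leaf(true),leaf(Q),leaf(succ(Q)))).
Decompose succ/1: h(leaf(X),leaf(X),leaf(Y1)) = h(leaf(true),leaf(Q),leaf(succ(Q))).
Decompose h/3: leaf(X) = leaf(true),  leaf(X) = leaf(Q),  leaf(Y1) = leaf(succ(Q)).
Decompose leaf/1: X = true.
Bind X := true; substituting into the one remaining equation that mentions X gives: leaf(true) = leaf(Q).
Decompose leaf/1: true = Q.
Bind Q := true; substituting into the remaining equation gives: leaf(Y1) = leaf(succ(true)).
Decompose leaf/1: Y1 = succ(true).
Bind Y1 := succ(true). Substituting into the earlier binding gives S := succ(true).
MGU = { W -> true, S -> succ(true), X -> true, Q -> true, Y1 -> succ(true) }, so S -> succ(true).

succ(true)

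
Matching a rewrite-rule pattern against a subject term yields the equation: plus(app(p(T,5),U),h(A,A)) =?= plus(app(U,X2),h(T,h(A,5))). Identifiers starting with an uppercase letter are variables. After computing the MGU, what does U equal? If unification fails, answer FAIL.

FAIL

Decompose plus/2: app(p(T,5),U) =?= app(U,X2),  h(A,A) =?= h(T,h(A,5)).
Decompose app/2: p(T,5) =?= U,  U =?= X2.
Bind U := p(T,5); substituting into the one remaining equation that mentions U gives: p(T,5) =?= X2.
Bind X2 := p(T,5); no other remaining equation mentions X2.
Decompose h/2: A =?= T,  A =?= h(A,5).
Bind A := T; substituting into the remaining equation gives: T =?= h(T,5).
Occurs check fails: T occurs in h(T,5); the equation T =?= h(T,5) has no finite solution.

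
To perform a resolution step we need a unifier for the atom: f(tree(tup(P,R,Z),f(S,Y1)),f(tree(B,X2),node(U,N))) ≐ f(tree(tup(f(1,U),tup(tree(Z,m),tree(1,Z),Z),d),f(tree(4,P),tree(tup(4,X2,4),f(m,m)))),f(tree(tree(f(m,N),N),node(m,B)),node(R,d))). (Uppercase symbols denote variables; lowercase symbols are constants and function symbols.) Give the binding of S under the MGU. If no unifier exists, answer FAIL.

tree(4,f(1,tup(tree(d,m),tree(1,d),d)))

Decompose f/2: tree(tup(P,R,Z),f(S,Y1)) ≐ tree(tup(f(1,U),tup(tree(Z,m),tree(1,Z),Z),d),f(tree(4,P),tree(tup(4,X2,4),f(m,m)))),  f(tree(B,X2),node(U,N)) ≐ f(tree(tree(f(m,N),N),node(m,B)),node(R,d)).
Decompose tree/2: tup(P,R,Z) ≐ tup(f(1,U),tup(tree(Z,m),tree(1,Z),Z),d),  f(S,Y1) ≐ f(tree(4,P),tree(tup(4,X2,4),f(m,m))).
Decompose tup/3: P ≐ f(1,U),  R ≐ tup(tree(Z,m),tree(1,Z),Z),  Z ≐ d.
Bind P := f(1,U); substituting into the one remaining equation that mentions P gives: f(S,Y1) ≐ f(tree(4,f(1,U)),tree(tup(4,X2,4),f(m,m))).
Bind R := tup(tree(Z,m),tree(1,Z),Z); substituting into the one remaining equation that mentions R gives: f(tree(B,X2),node(U,N)) ≐ f(tree(tree(f(m,N),N),node(m,B)),node(tup(tree(Z,m),tree(1,Z),Z),d)).
Bind Z := d; substituting into the one remaining equation that mentions Z gives: f(tree(B,X2),node(U,N)) ≐ f(tree(tree(f(m,N),N),node(m,B)),node(tup(tree(d,m),tree(1,d),d),d)). Substituting into the earlier binding gives R := tup(tree(d,m),tree(1,d),d).
Decompose f/2: S ≐ tree(4,f(1,U)),  Y1 ≐ tree(tup(4,X2,4),f(m,m)).
Bind S := tree(4,f(1,U)); no other remaining equation mentions S.
Bind Y1 := tree(tup(4,X2,4),f(m,m)); no other remaining equation mentions Y1.
Decompose f/2: tree(B,X2) ≐ tree(tree(f(m,N),N),node(m,B)),  node(U,N) ≐ node(tup(tree(d,m),tree(1,d),d),d).
Decompose tree/2: B ≐ tree(f(m,N),N),  X2 ≐ node(m,B).
Bind B := tree(f(m,N),N); substituting into the one remaining equation that mentions B gives: X2 ≐ node(m,tree(f(m,N),N)).
Bind X2 := node(m,tree(f(m,N),N)); no other remaining equation mentions X2. Substituting into the earlier binding gives Y1 := tree(tup(4,node(m,tree(f(m,N),N)),4),f(m,m)).
Decompose node/2: U ≐ tup(tree(d,m),tree(1,d),d),  N ≐ d.
Bind U := tup(tree(d,m),tree(1,d),d); no other remaining equation mentions U. Substituting into the earlier bindings gives P := f(1,tup(tree(d,m),tree(1,d),d)), S := tree(4,f(1,tup(tree(d,m),tree(1,d),d))).
Bind N := d. Substituting into the earlier bindings gives Y1 := tree(tup(4,node(m,tree(f(m,d),d)),4),f(m,m)), B := tree(f(m,d),d), X2 := node(m,tree(f(m,d),d)).
MGU = { P -> f(1,tup(tree(d,m),tree(1,d),d)), R -> tup(tree(d,m),tree(1,d),d), Z -> d, S -> tree(4,f(1,tup(tree(d,m),tree(1,d),d))), Y1 -> tree(tup(4,node(m,tree(f(m,d),d)),4),f(m,m)), B -> tree(f(m,d),d), X2 -> node(m,tree(f(m,d),d)), U -> tup(tree(d,m),tree(1,d),d), N -> d }, so S -> tree(4,f(1,tup(tree(d,m),tree(1,d),d))).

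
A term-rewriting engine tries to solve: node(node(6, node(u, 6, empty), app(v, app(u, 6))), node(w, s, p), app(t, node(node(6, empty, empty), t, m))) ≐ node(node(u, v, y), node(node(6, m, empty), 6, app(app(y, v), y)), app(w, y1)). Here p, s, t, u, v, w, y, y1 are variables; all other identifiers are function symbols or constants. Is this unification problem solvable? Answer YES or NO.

YES

Decompose node/3: node(6, node(u, 6, empty), app(v, app(u, 6))) ≐ node(u, v, y),  node(w, s, p) ≐ node(node(6, m, empty), 6, app(app(y, v), y)),  app(t, node(node(6, empty, empty), t, m)) ≐ app(w, y1).
Decompose node/3: 6 ≐ u,  node(u, 6, empty) ≐ v,  app(v, app(u, 6)) ≐ y.
Bind u := 6; substituting into the 2 remaining equations that mention u gives: node(6, 6, empty) ≐ v,  app(v, app(6, 6)) ≐ y.
Bind v := node(6, 6, empty); substituting into the 2 remaining equations that mention v gives: app(node(6, 6, empty), app(6, 6)) ≐ y,  node(w, s, p) ≐ node(node(6, m, empty), 6, app(app(y, node(6, 6, empty)), y)).
Bind y := app(node(6, 6, empty), app(6, 6)); substituting into the one remaining equation that mentions y gives: node(w, s, p) ≐ node(node(6, m, empty), 6, app(app(app(node(6, 6, empty), app(6, 6)), node(6, 6, empty)), app(node(6, 6, empty), app(6, 6)))).
Decompose node/3: w ≐ node(6, m, empty),  s ≐ 6,  p ≐ app(app(app(node(6, 6, empty), app(6, 6)), node(6, 6, empty)), app(node(6, 6, empty), app(6, 6))).
Bind w := node(6, m, empty); substituting into the one remaining equation that mentions w gives: app(t, node(node(6, empty, empty), t, m)) ≐ app(node(6, m, empty), y1).
Bind s := 6; no other remaining equation mentions s.
Bind p := app(app(app(node(6, 6, empty), app(6, 6)), node(6, 6, empty)), app(node(6, 6, empty), app(6, 6))); no other remaining equation mentions p.
Decompose app/2: t ≐ node(6, m, empty),  node(node(6, empty, empty), t, m) ≐ y1.
Bind t := node(6, m, empty); substituting into the remaining equation gives: node(node(6, empty, empty), node(6, m, empty), m) ≐ y1.
Bind y1 := node(node(6, empty, empty), node(6, m, empty), m).
No equations remain and no clash or occurs-check failure arose, so a unifier exists.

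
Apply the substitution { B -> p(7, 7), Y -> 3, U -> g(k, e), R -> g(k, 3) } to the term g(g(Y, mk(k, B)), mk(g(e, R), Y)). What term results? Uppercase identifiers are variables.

g(g(3, mk(k, p(7, 7))), mk(g(e, g(k, 3)), 3))

Replace each occurrence of B with p(7, 7).
Replace each occurrence of Y with 3.
Replace each occurrence of R with g(k, 3).
Result: g(g(3, mk(k, p(7, 7))), mk(g(e, g(k, 3)), 3)).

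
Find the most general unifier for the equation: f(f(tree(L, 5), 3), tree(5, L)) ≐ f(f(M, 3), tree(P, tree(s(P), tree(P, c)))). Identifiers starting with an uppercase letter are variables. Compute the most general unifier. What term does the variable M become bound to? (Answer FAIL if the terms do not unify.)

Decompose f/2: f(tree(L, 5), 3) ≐ f(M, 3),  tree(5, L) ≐ tree(P, tree(s(P), tree(P, c))).
Decompose f/2: tree(L, 5) ≐ M,  3 ≐ 3.
Bind M := tree(L, 5); no other remaining equation mentions M.
Delete trivial equation 3 ≐ 3.
Decompose tree/2: 5 ≐ P,  L ≐ tree(s(P), tree(P, c)).
Bind P := 5; substituting into the remaining equation gives: L ≐ tree(s(5), tree(5, c)).
Bind L := tree(s(5), tree(5, c)). Substituting into the earlier binding gives M := tree(tree(s(5), tree(5, c)), 5).
MGU = { M := tree(tree(s(5), tree(5, c)), 5), P := 5, L := tree(s(5), tree(5, c)) }, so M := tree(tree(s(5), tree(5, c)), 5).

tree(tree(s(5), tree(5, c)), 5)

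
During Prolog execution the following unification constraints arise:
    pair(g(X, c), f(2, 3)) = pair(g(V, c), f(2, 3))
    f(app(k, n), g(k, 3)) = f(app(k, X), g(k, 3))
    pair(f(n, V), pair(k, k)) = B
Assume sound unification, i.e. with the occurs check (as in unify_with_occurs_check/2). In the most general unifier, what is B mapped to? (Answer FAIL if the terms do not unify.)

Decompose pair/2: g(X, c) = g(V, c),  f(2, 3) = f(2, 3).
Decompose g/2: X = V,  c = c.
Bind X := V; substituting into the one remaining equation that mentions X gives: f(app(k, n), g(k, 3)) = f(app(k, V), g(k, 3)).
Delete trivial equation c = c.
Delete trivial equation f(2, 3) = f(2, 3).
Decompose f/2: app(k, n) = app(k, V),  g(k, 3) = g(k, 3).
Decompose app/2: k = k,  n = V.
Delete trivial equation k = k.
Bind V := n; substituting into the one remaining equation that mentions V gives: pair(f(n, n), pair(k, k)) = B. Substituting into the earlier binding gives X := n.
Delete trivial equation g(k, 3) = g(k, 3).
Bind B := pair(f(n, n), pair(k, k)).
MGU = { X ↦ n, V ↦ n, B ↦ pair(f(n, n), pair(k, k)) }, so B ↦ pair(f(n, n), pair(k, k)).

pair(f(n, n), pair(k, k))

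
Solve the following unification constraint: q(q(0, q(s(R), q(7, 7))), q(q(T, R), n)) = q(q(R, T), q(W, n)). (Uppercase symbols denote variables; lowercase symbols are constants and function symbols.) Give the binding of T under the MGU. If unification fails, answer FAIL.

Decompose q/2: q(0, q(s(R), q(7, 7))) = q(R, T),  q(q(T, R), n) = q(W, n).
Decompose q/2: 0 = R,  q(s(R), q(7, 7)) = T.
Bind R := 0; substituting into the remaining equations gives: q(s(0), q(7, 7)) = T,  q(q(T, 0), n) = q(W, n).
Bind T := q(s(0), q(7, 7)); substituting into the remaining equation gives: q(q(q(s(0), q(7, 7)), 0), n) = q(W, n).
Decompose q/2: q(q(s(0), q(7, 7)), 0) = W,  n = n.
Bind W := q(q(s(0), q(7, 7)), 0); no other remaining equation mentions W.
Delete trivial equation n = n.
MGU = { R -> 0, T -> q(s(0), q(7, 7)), W -> q(q(s(0), q(7, 7)), 0) }, so T -> q(s(0), q(7, 7)).

q(s(0), q(7, 7))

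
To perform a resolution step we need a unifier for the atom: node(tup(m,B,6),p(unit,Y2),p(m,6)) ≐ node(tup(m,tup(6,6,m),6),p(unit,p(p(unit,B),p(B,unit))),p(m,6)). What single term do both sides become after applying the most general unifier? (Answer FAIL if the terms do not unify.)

Decompose node/3: tup(m,B,6) ≐ tup(m,tup(6,6,m),6),  p(unit,Y2) ≐ p(unit,p(p(unit,B),p(B,unit))),  p(m,6) ≐ p(m,6).
Decompose tup/3: m ≐ m,  B ≐ tup(6,6,m),  6 ≐ 6.
Delete trivial equation m ≐ m.
Bind B := tup(6,6,m); substituting into the one remaining equation that mentions B gives: p(unit,Y2) ≐ p(unit,p(p(unit,tup(6,6,m)),p(tup(6,6,m),unit))).
Delete trivial equation 6 ≐ 6.
Decompose p/2: unit ≐ unit,  Y2 ≐ p(p(unit,tup(6,6,m)),p(tup(6,6,m),unit)).
Delete trivial equation unit ≐ unit.
Bind Y2 := p(p(unit,tup(6,6,m)),p(tup(6,6,m),unit)); no other remaining equation mentions Y2.
Delete trivial equation p(m,6) ≐ p(m,6).
Applying the MGU to either side gives node(tup(m,tup(6,6,m),6),p(unit,p(p(unit,tup(6,6,m)),p(tup(6,6,m),unit))),p(m,6)).

node(tup(m,tup(6,6,m),6),p(unit,p(p(unit,tup(6,6,m)),p(tup(6,6,m),unit))),p(m,6))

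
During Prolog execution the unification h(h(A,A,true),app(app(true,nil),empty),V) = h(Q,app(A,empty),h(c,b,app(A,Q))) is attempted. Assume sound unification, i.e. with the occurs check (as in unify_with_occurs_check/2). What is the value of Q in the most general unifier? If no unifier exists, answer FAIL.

Decompose h/3: h(A,A,true) = Q,  app(app(true,nil),empty) = app(A,empty),  V = h(c,b,app(A,Q)).
Bind Q := h(A,A,true); substituting into the one remaining equation that mentions Q gives: V = h(c,b,app(A,h(A,A,true))).
Decompose app/2: app(true,nil) = A,  empty = empty.
Bind A := app(true,nil); substituting into the one remaining equation that mentions A gives: V = h(c,b,app(app(true,nil),h(app(true,nil),app(true,nil),true))). Substituting into the earlier binding gives Q := h(app(true,nil),app(true,nil),true).
Delete trivial equation empty = empty.
Bind V := h(c,b,app(app(true,nil),h(app(true,nil),app(true,nil),true))).
MGU = { Q -> h(app(true,nil),app(true,nil),true), A -> app(true,nil), V -> h(c,b,app(app(true,nil),h(app(true,nil),app(true,nil),true))) }, so Q -> h(app(true,nil),app(true,nil),true).

h(app(true,nil),app(true,nil),true)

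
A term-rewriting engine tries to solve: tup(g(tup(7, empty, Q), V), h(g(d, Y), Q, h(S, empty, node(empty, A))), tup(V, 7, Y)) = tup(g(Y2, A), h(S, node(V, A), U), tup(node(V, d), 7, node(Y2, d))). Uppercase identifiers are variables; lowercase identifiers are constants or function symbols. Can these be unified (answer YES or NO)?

NO

Decompose tup/3: g(tup(7, empty, Q), V) = g(Y2, A),  h(g(d, Y), Q, h(S, empty, node(empty, A))) = h(S, node(V, A), U),  tup(V, 7, Y) = tup(node(V, d), 7, node(Y2, d)).
Decompose g/2: tup(7, empty, Q) = Y2,  V = A.
Bind Y2 := tup(7, empty, Q); substituting into the one remaining equation that mentions Y2 gives: tup(V, 7, Y) = tup(node(V, d), 7, node(tup(7, empty, Q), d)).
Bind V := A; substituting into the remaining equations gives: h(g(d, Y), Q, h(S, empty, node(empty, A))) = h(S, node(A, A), U),  tup(A, 7, Y) = tup(node(A, d), 7, node(tup(7, empty, Q), d)).
Decompose h/3: g(d, Y) = S,  Q = node(A, A),  h(S, empty, node(empty, A)) = U.
Bind S := g(d, Y); substituting into the one remaining equation that mentions S gives: h(g(d, Y), empty, node(empty, A)) = U.
Bind Q := node(A, A); substituting into the one remaining equation that mentions Q gives: tup(A, 7, Y) = tup(node(A, d), 7, node(tup(7, empty, node(A, A)), d)). Substituting into the earlier binding gives Y2 := tup(7, empty, node(A, A)).
Bind U := h(g(d, Y), empty, node(empty, A)); no other remaining equation mentions U.
Decompose tup/3: A = node(A, d),  7 = 7,  Y = node(tup(7, empty, node(A, A)), d).
Occurs check fails: A occurs in node(A, d); the equation A = node(A, d) has no finite solution.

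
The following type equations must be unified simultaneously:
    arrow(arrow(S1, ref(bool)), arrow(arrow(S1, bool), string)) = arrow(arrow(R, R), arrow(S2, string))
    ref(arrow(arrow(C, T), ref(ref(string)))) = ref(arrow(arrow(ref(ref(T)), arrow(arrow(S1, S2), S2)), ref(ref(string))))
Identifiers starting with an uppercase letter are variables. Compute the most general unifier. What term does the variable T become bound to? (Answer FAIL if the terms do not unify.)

arrow(arrow(ref(bool), arrow(ref(bool), bool)), arrow(ref(bool), bool))

Decompose arrow/2: arrow(S1, ref(bool)) = arrow(R, R),  arrow(arrow(S1, bool), string) = arrow(S2, string).
Decompose arrow/2: S1 = R,  ref(bool) = R.
Bind S1 := R; substituting into the 2 remaining equations that mention S1 gives: arrow(arrow(R, bool), string) = arrow(S2, string),  ref(arrow(arrow(C, T), ref(ref(string)))) = ref(arrow(arrow(ref(ref(T)), arrow(arrow(R, S2), S2)), ref(ref(string)))).
Bind R := ref(bool); substituting into the remaining equations gives: arrow(arrow(ref(bool), bool), string) = arrow(S2, string),  ref(arrow(arrow(C, T), ref(ref(string)))) = ref(arrow(arrow(ref(ref(T)), arrow(arrow(ref(bool), S2), S2)), ref(ref(string)))). Substituting into the earlier binding gives S1 := ref(bool).
Decompose arrow/2: arrow(ref(bool), bool) = S2,  string = string.
Bind S2 := arrow(ref(bool), bool); substituting into the one remaining equation that mentions S2 gives: ref(arrow(arrow(C, T), ref(ref(string)))) = ref(arrow(arrow(ref(ref(T)), arrow(arrow(ref(bool), arrow(ref(bool), bool)), arrow(ref(bool), bool))), ref(ref(string)))).
Delete trivial equation string = string.
Decompose ref/1: arrow(arrow(C, T), ref(ref(string))) = arrow(arrow(ref(ref(T)), arrow(arrow(ref(bool), arrow(ref(bool), bool)), arrow(ref(bool), bool))), ref(ref(string))).
Decompose arrow/2: arrow(C, T) = arrow(ref(ref(T)), arrow(arrow(ref(bool), arrow(ref(bool), bool)), arrow(ref(bool), bool))),  ref(ref(string)) = ref(ref(string)).
Decompose arrow/2: C = ref(ref(T)),  T = arrow(arrow(ref(bool), arrow(ref(bool), bool)), arrow(ref(bool), bool)).
Bind C := ref(ref(T)); no other remaining equation mentions C.
Bind T := arrow(arrow(ref(bool), arrow(ref(bool), bool)), arrow(ref(bool), bool)); no other remaining equation mentions T. Substituting into the earlier binding gives C := ref(ref(arrow(arrow(ref(bool), arrow(ref(bool), bool)), arrow(ref(bool), bool)))).
Delete trivial equation ref(ref(string)) = ref(ref(string)).
MGU = { S1 := ref(bool), R := ref(bool), S2 := arrow(ref(bool), bool), C := ref(ref(arrow(arrow(ref(bool), arrow(ref(bool), bool)), arrow(ref(bool), bool)))), T := arrow(arrow(ref(bool), arrow(ref(bool), bool)), arrow(ref(bool), bool)) }, so T := arrow(arrow(ref(bool), arrow(ref(bool), bool)), arrow(ref(bool), bool)).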